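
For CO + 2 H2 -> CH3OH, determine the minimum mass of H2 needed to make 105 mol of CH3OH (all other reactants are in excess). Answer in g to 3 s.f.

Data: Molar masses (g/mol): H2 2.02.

424 g

n(CH3OH) = 105.0 mol
n(H2) = (2/1) × 105.0 = 210.0 mol
mass = 210.0 × 2.02 = 424.2 g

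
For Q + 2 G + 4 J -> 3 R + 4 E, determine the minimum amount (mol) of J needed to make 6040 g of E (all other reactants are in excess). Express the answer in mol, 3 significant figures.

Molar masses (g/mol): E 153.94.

n(E) = 6040 / 153.94 = 39.24 mol
n(J) = (4/4) × 39.24 = 39.24 mol

39.2 mol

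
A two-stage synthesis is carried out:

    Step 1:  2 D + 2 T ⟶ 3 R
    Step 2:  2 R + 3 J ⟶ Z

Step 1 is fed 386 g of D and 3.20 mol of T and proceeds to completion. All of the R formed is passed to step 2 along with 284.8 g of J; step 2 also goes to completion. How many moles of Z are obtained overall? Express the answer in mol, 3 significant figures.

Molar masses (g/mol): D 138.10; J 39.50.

2.10 mol

Step 1:
n(D) = 386.0 / 138.10 = 2.795 mol
n(T) = 3.200 mol
n/ν for D = 2.795/2 = 1.398
n/ν for T = 3.200/2 = 1.600
Smallest n/ν is D → limiting reagent.
n(R) produced = (3/2) × 2.795 = 4.193 mol
Step 2:
n(R) available = 4.193 mol
n(J) = 284.8 / 39.50 = 7.210 mol
n/ν for R = 4.193/2 = 2.097
n/ν for J = 7.210/3 = 2.403
Smallest n/ν is R → limiting reagent.
n(Z) = (1/2) × 4.193 = 2.097 mol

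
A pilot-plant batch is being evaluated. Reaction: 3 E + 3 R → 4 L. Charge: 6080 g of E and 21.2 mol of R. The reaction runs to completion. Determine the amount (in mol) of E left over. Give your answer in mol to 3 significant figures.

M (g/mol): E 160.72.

16.6 mol

n(E) = 6080 / 160.72 = 37.83 mol
n(R) = 21.20 mol
n/ν for E = 37.83/3 = 12.61
n/ν for R = 21.20/3 = 7.067
Smallest n/ν is R → limiting reagent.
E consumed = (3/3) × 21.20 = 21.20 mol
E remaining = 37.83 − 21.20 = 16.63 mol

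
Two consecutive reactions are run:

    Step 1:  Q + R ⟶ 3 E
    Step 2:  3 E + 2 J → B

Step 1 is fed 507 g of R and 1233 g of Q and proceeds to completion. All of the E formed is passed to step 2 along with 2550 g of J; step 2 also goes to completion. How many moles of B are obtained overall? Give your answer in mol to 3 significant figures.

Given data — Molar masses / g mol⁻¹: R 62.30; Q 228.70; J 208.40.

5.39 mol

Step 1:
n(R) = 507.0 / 62.30 = 8.138 mol
n(Q) = 1233 / 228.70 = 5.391 mol
n/ν for R = 8.138/1 = 8.138
n/ν for Q = 5.391/1 = 5.391
Smallest n/ν is Q → limiting reagent.
n(E) produced = (3/1) × 5.391 = 16.17 mol
Step 2:
n(E) available = 16.17 mol
n(J) = 2550 / 208.40 = 12.24 mol
n/ν for E = 16.17/3 = 5.390
n/ν for J = 12.24/2 = 6.120
Smallest n/ν is E → limiting reagent.
n(B) = (1/3) × 16.17 = 5.390 mol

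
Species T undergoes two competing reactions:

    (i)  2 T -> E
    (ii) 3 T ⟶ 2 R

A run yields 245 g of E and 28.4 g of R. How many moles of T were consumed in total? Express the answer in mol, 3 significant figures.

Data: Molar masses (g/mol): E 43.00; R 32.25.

12.7 mol

n(E) = 245 / 43.00 = 5.698 mol
n(R) = 28.4 / 32.25 = 0.8806 mol
n(T) via (i) = (2/1)×5.698 = 11.40 mol
n(T) via (ii) = (3/2)×0.8806 = 1.321 mol
total n(T) = 11.40 + 1.321 = 12.72 mol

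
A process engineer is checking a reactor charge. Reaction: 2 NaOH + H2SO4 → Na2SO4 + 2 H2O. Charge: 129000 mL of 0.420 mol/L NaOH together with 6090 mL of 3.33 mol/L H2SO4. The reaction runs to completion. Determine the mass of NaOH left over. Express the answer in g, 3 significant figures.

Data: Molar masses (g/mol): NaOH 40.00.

n(NaOH) = 0.420 × 129000/1000 = 54.18 mol
n(H2SO4) = 3.33 × 6090/1000 = 20.28 mol
n/ν → NaOH: 27.09, H2SO4: 20.28; H2SO4 is limiting.
NaOH consumed = (2/1) × 20.28 = 40.56 mol
NaOH remaining = 54.18 − 40.56 = 13.62 mol
mass = 13.62 × 40.00 = 544.8 g

545 g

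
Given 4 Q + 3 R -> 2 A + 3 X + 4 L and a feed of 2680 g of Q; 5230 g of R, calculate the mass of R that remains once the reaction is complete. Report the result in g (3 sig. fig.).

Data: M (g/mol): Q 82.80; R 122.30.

2260 g

n(Q) = 2680 / 82.80 = 32.37 mol
n(R) = 5230 / 122.30 = 42.76 mol
n/ν → Q: 8.093, R: 14.25; Q is limiting.
R consumed = (3/4) × 32.37 = 24.28 mol
R remaining = 42.76 − 24.28 = 18.48 mol
mass = 18.48 × 122.30 = 2260 g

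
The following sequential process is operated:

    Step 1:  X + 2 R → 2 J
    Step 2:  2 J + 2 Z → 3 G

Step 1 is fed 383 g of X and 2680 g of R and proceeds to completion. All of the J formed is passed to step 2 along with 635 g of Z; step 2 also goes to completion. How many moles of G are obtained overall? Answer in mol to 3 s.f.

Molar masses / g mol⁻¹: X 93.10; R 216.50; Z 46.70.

12.3 mol

Step 1:
n(X) = 383.0 / 93.10 = 4.114 mol
n(R) = 2680 / 216.50 = 12.38 mol
n/ν for X = 4.114/1 = 4.114
n/ν for R = 12.38/2 = 6.190
Smallest n/ν is X → limiting reagent.
n(J) produced = (2/1) × 4.114 = 8.228 mol
Step 2:
n(J) available = 8.228 mol
n(Z) = 635.0 / 46.70 = 13.60 mol
n/ν for J = 8.228/2 = 4.114
n/ν for Z = 13.60/2 = 6.800
Smallest n/ν is J → limiting reagent.
n(G) = (3/2) × 8.228 = 12.34 mol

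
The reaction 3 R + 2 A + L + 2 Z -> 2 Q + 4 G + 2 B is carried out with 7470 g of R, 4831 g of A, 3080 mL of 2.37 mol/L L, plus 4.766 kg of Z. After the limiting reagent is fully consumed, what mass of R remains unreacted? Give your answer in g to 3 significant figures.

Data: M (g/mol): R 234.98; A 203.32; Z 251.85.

2320 g

n(R) = 7470 / 234.98 = 31.79 mol
n(A) = 4831 / 203.32 = 23.76 mol
n(L) = 2.37 × 3080/1000 = 7.300 mol
n(Z) = 4.766×1000 / 251.85 = 18.92 mol
n/ν for R = 31.79/3 = 10.60
n/ν for A = 23.76/2 = 11.88
n/ν for L = 7.300/1 = 7.300
n/ν for Z = 18.92/2 = 9.460
Smallest n/ν is L → limiting reagent.
R consumed = (3/1) × 7.300 = 21.90 mol
R remaining = 31.79 − 21.90 = 9.890 mol
mass = 9.890 × 234.98 = 2324 g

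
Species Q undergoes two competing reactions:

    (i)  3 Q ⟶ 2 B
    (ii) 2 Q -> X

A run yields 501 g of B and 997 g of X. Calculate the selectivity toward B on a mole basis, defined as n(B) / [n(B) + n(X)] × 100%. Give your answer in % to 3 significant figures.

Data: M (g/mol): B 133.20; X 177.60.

n(B) = 501 / 133.20 = 3.761 mol
n(X) = 997 / 177.60 = 5.614 mol
selectivity = 3.761/(3.761+5.614) × 100 = 40.12 %

40.1 %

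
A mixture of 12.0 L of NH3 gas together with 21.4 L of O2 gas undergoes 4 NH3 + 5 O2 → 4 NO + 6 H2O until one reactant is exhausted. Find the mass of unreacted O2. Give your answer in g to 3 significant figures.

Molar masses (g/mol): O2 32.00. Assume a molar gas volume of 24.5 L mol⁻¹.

8.36 g

n(NH3) = 12.00 / 24.5 = 0.4898 mol
n(O2) = 21.40 / 24.5 = 0.8735 mol
n/ν for NH3 = 0.4898/4 = 0.1225
n/ν for O2 = 0.8735/5 = 0.1747
Smallest n/ν is NH3 → limiting reagent.
O2 consumed = (5/4) × 0.4898 = 0.6123 mol
O2 remaining = 0.8735 − 0.6123 = 0.2612 mol
mass = 0.2612 × 32.00 = 8.358 g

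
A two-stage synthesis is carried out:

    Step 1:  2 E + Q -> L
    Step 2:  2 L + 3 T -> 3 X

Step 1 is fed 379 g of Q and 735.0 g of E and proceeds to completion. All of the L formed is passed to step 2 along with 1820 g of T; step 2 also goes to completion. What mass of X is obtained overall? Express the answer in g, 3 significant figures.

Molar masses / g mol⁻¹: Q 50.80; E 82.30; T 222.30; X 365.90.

Step 1:
n(Q) = 379.0 / 50.80 = 7.461 mol
n(E) = 735.0 / 82.30 = 8.931 mol
n/ν for Q = 7.461/1 = 7.461
n/ν for E = 8.931/2 = 4.466
Smallest n/ν is E → limiting reagent.
n(L) produced = (1/2) × 8.931 = 4.466 mol
Step 2:
n(L) available = 4.466 mol
n(T) = 1820 / 222.30 = 8.187 mol
n/ν for L = 4.466/2 = 2.233
n/ν for T = 8.187/3 = 2.729
Smallest n/ν is L → limiting reagent.
n(X) = (3/2) × 4.466 = 6.699 mol
mass = 6.699 × 365.90 = 2451 g

2450 g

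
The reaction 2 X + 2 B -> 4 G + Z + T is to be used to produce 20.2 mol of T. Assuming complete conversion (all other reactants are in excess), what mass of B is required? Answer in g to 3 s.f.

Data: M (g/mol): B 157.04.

n(T) = 20.20 mol
n(B) = (2/1) × 20.20 = 40.40 mol
mass = 40.40 × 157.04 = 6344 g

6340 g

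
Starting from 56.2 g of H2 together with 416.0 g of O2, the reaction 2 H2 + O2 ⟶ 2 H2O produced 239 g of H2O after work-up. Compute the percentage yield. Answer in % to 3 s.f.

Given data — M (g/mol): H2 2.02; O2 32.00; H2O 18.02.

n(H2) = 56.20 / 2.02 = 27.82 mol
n(O2) = 416.0 / 32.00 = 13.00 mol
n/ν for H2 = 27.82/2 = 13.91
n/ν for O2 = 13.00/1 = 13.00
Smallest n/ν is O2 → limiting reagent.
theoretical n(H2O) = (2/1) × 13.00 = 26.00 mol → 468.5 g
% yield = 239 / 468.5 × 100 = 51.01 %

51.0 %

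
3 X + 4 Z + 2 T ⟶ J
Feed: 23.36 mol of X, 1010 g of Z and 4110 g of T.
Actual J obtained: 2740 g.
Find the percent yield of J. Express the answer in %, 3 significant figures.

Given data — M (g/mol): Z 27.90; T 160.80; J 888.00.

39.6 %

n(X) = 23.36 mol
n(Z) = 1010 / 27.90 = 36.20 mol
n(T) = 4110 / 160.80 = 25.56 mol
n/ν for X = 23.36/3 = 7.787
n/ν for Z = 36.20/4 = 9.050
n/ν for T = 25.56/2 = 12.78
Smallest n/ν is X → limiting reagent.
theoretical n(J) = (1/3) × 23.36 = 7.787 mol → 6915 g
% yield = 2740 / 6915 × 100 = 39.62 %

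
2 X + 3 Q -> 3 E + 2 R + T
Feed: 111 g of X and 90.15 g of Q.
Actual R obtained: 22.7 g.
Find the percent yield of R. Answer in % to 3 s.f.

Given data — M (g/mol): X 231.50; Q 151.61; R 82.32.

n(X) = 111.0 / 231.50 = 0.4795 mol
n(Q) = 90.15 / 151.61 = 0.5946 mol
n/ν → X: 0.2398, Q: 0.1982; Q is limiting.
theoretical n(R) = (2/3) × 0.5946 = 0.3964 mol → 32.63 g
% yield = 22.7 / 32.63 × 100 = 69.57 %

69.6 %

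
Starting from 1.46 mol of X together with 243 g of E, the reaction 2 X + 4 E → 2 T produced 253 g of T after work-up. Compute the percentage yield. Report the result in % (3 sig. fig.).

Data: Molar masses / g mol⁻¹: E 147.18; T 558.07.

n(X) = 1.460 mol
n(E) = 243.0 / 147.18 = 1.651 mol
n/ν → X: 0.7300, E: 0.4128; E is limiting.
theoretical n(T) = (2/4) × 1.651 = 0.8255 mol → 460.7 g
% yield = 253 / 460.7 × 100 = 54.92 %

54.9 %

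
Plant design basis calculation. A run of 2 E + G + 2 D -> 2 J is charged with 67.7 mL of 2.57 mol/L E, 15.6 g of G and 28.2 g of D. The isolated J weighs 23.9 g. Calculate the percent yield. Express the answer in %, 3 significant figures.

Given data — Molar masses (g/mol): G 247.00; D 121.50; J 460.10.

41.1 %

n(E) = 2.57 × 67.70/1000 = 0.1740 mol
n(G) = 15.60 / 247.00 = 0.06316 mol
n(D) = 28.20 / 121.50 = 0.2321 mol
n/ν for E = 0.1740/2 = 0.08700
n/ν for G = 0.06316/1 = 0.06316
n/ν for D = 0.2321/2 = 0.1161
Smallest n/ν is G → limiting reagent.
theoretical n(J) = (2/1) × 0.06316 = 0.1263 mol → 58.11 g
% yield = 23.9 / 58.11 × 100 = 41.13 %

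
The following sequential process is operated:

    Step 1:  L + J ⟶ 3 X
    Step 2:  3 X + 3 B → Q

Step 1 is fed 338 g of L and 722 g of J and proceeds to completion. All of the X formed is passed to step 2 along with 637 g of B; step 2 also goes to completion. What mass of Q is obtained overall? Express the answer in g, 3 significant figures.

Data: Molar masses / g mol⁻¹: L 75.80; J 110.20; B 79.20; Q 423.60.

Step 1:
n(L) = 338.0 / 75.80 = 4.459 mol
n(J) = 722.0 / 110.20 = 6.552 mol
n/ν for L = 4.459/1 = 4.459
n/ν for J = 6.552/1 = 6.552
Smallest n/ν is L → limiting reagent.
n(X) produced = (3/1) × 4.459 = 13.38 mol
Step 2:
n(X) available = 13.38 mol
n(B) = 637.0 / 79.20 = 8.043 mol
n/ν for X = 13.38/3 = 4.460
n/ν for B = 8.043/3 = 2.681
Smallest n/ν is B → limiting reagent.
n(Q) = (1/3) × 8.043 = 2.681 mol
mass = 2.681 × 423.60 = 1136 g

1140 g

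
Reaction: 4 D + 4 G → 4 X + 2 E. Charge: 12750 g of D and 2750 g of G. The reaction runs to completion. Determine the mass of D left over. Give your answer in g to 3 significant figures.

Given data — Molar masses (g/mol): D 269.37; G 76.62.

n(D) = 12750 / 269.37 = 47.33 mol
n(G) = 2750 / 76.62 = 35.89 mol
n/ν for D = 47.33/4 = 11.83
n/ν for G = 35.89/4 = 8.973
Smallest n/ν is G → limiting reagent.
D consumed = (4/4) × 35.89 = 35.89 mol
D remaining = 47.33 − 35.89 = 11.44 mol
mass = 11.44 × 269.37 = 3082 g

3080 g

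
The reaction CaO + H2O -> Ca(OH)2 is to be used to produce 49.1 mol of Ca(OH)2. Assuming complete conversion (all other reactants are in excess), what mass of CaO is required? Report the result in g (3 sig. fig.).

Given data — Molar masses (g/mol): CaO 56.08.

n(Ca(OH)2) = 49.10 mol
n(CaO) = (1/1) × 49.10 = 49.10 mol
mass = 49.10 × 56.08 = 2754 g

2750 g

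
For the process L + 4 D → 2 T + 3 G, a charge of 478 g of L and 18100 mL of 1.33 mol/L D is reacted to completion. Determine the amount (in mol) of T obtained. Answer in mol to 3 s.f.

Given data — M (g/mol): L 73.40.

n(L) = 478.0 / 73.40 = 6.512 mol
n(D) = 1.33 × 18100/1000 = 24.07 mol
n/ν for L = 6.512/1 = 6.512
n/ν for D = 24.07/4 = 6.018
Smallest n/ν is D → limiting reagent.
n(T) = (2/4) × 24.07 = 12.04 mol

12.0 mol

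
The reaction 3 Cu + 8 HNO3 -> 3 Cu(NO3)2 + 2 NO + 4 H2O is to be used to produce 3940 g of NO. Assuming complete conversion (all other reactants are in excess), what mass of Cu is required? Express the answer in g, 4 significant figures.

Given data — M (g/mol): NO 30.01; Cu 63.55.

n(NO) = 3940 / 30.01 = 131.3 mol
n(Cu) = (3/2) × 131.3 = 197.0 mol
mass = 197.0 × 63.55 = 12520 g

12520 g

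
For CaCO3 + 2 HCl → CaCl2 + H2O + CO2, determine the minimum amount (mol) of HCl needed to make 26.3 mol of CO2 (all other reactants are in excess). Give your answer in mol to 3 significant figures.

n(CO2) = 26.30 mol
n(HCl) = (2/1) × 26.30 = 52.60 mol

52.6 mol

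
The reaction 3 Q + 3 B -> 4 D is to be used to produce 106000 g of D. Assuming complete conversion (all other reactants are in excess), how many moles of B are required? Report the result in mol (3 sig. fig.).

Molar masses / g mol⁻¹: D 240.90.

n(D) = 106000 / 240.90 = 440.0 mol
n(B) = (3/4) × 440.0 = 330.0 mol

330 mol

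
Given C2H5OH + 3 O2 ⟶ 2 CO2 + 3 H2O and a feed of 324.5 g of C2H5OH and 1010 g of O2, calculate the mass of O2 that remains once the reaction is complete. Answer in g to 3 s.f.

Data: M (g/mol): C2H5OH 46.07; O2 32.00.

n(C2H5OH) = 324.5 / 46.07 = 7.044 mol
n(O2) = 1010 / 32.00 = 31.56 mol
n/ν for C2H5OH = 7.044/1 = 7.044
n/ν for O2 = 31.56/3 = 10.52
Smallest n/ν is C2H5OH → limiting reagent.
O2 consumed = (3/1) × 7.044 = 21.13 mol
O2 remaining = 31.56 − 21.13 = 10.43 mol
mass = 10.43 × 32.00 = 333.8 g

334 g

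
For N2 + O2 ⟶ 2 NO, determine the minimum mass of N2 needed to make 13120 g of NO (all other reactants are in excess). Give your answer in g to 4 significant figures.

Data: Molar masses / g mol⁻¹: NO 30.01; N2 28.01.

6123 g

n(NO) = 13120 / 30.01 = 437.2 mol
n(N2) = (1/2) × 437.2 = 218.6 mol
mass = 218.6 × 28.01 = 6123 g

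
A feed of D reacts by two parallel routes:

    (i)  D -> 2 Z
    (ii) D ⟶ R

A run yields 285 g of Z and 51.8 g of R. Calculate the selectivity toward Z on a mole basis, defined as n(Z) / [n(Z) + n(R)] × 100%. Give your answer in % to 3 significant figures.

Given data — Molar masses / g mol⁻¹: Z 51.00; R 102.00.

91.7 %

n(Z) = 285 / 51.00 = 5.588 mol
n(R) = 51.8 / 102.00 = 0.5078 mol
selectivity = 5.588/(5.588+0.5078) × 100 = 91.67 %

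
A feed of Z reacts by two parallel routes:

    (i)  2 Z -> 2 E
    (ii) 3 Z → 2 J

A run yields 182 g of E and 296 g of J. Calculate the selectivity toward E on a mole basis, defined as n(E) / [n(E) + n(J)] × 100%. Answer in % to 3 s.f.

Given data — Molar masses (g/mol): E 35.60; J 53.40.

n(E) = 182 / 35.60 = 5.112 mol
n(J) = 296 / 53.40 = 5.543 mol
selectivity = 5.112/(5.112+5.543) × 100 = 47.98 %

48.0 %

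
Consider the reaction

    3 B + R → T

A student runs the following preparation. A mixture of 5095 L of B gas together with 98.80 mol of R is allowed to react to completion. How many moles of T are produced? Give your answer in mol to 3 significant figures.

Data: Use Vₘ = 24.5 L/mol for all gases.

n(B) = 5095 / 24.5 = 208.0 mol
n(R) = 98.80 mol
n/ν for B = 208.0/3 = 69.33
n/ν for R = 98.80/1 = 98.80
Smallest n/ν is B → limiting reagent.
n(T) = (1/3) × 208.0 = 69.33 mol

69.3 mol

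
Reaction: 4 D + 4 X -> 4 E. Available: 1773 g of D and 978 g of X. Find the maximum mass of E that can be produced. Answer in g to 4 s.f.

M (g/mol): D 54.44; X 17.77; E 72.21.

n(D) = 1773 / 54.44 = 32.57 mol
n(X) = 978.0 / 17.77 = 55.04 mol
n/ν for D = 32.57/4 = 8.143
n/ν for X = 55.04/4 = 13.76
Smallest n/ν is D → limiting reagent.
n(E) = (4/4) × 32.57 = 32.57 mol
mass = 32.57 × 72.21 = 2352 g

2352 g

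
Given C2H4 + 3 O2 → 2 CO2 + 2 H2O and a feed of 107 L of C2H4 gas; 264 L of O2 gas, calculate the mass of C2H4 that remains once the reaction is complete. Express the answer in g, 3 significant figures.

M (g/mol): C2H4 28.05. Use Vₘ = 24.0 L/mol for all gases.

22.2 g

n(C2H4) = 107.0 / 24.0 = 4.458 mol
n(O2) = 264.0 / 24.0 = 11.00 mol
n/ν for C2H4 = 4.458/1 = 4.458
n/ν for O2 = 11.00/3 = 3.667
Smallest n/ν is O2 → limiting reagent.
C2H4 consumed = (1/3) × 11.00 = 3.667 mol
C2H4 remaining = 4.458 − 3.667 = 0.7910 mol
mass = 0.7910 × 28.05 = 22.19 g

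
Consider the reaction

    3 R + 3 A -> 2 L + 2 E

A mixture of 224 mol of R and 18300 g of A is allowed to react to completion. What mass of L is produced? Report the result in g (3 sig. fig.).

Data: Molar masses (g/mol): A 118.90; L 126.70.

13000 g

n(R) = 224.0 mol
n(A) = 18300 / 118.90 = 153.9 mol
n/ν for R = 224.0/3 = 74.67
n/ν for A = 153.9/3 = 51.30
Smallest n/ν is A → limiting reagent.
n(L) = (2/3) × 153.9 = 102.6 mol
mass = 102.6 × 126.70 = 13000 g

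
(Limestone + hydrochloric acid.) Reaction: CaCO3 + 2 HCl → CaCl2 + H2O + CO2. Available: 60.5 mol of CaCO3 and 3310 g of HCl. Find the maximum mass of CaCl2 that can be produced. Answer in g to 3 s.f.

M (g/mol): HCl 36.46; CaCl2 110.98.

5040 g

n(CaCO3) = 60.50 mol
n(HCl) = 3310 / 36.46 = 90.78 mol
n/ν → CaCO3: 60.50, HCl: 45.39; HCl is limiting.
n(CaCl2) = (1/2) × 90.78 = 45.39 mol
mass = 45.39 × 110.98 = 5037 g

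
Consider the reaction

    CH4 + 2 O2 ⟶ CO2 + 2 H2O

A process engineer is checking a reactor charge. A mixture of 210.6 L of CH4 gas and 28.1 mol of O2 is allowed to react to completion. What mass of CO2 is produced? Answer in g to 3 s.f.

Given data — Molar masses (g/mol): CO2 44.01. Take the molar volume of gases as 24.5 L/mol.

n(CH4) = 210.6 / 24.5 = 8.596 mol
n(O2) = 28.10 mol
n/ν → CH4: 8.596, O2: 14.05; CH4 is limiting.
n(CO2) = (1/1) × 8.596 = 8.596 mol
mass = 8.596 × 44.01 = 378.3 g

378 g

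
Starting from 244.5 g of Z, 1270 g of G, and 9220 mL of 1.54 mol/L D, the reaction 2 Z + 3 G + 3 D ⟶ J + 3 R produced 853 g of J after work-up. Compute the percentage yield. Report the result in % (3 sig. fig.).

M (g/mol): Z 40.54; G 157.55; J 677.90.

n(Z) = 244.5 / 40.54 = 6.031 mol
n(G) = 1270 / 157.55 = 8.061 mol
n(D) = 1.54 × 9220/1000 = 14.20 mol
n/ν → Z: 3.016, G: 2.687, D: 4.733; G is limiting.
theoretical n(J) = (1/3) × 8.061 = 2.687 mol → 1822 g
% yield = 853 / 1822 × 100 = 46.82 %

46.8 %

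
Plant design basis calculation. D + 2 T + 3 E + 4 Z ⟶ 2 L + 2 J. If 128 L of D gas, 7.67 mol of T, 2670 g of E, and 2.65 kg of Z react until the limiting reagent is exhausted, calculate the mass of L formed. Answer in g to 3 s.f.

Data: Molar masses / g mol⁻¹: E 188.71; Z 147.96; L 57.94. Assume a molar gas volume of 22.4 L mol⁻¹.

n(D) = 128.0 / 22.4 = 5.714 mol
n(T) = 7.670 mol
n(E) = 2670 / 188.71 = 14.15 mol
n(Z) = 2.650×1000 / 147.96 = 17.91 mol
n/ν → D: 5.714, T: 3.835, E: 4.717, Z: 4.478; T is limiting.
n(L) = (2/2) × 7.670 = 7.670 mol
mass = 7.670 × 57.94 = 444.4 g

444 g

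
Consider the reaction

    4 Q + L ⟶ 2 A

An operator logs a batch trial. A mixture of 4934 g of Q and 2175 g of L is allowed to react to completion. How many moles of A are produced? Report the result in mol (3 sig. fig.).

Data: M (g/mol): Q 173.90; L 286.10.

n(Q) = 4934 / 173.90 = 28.37 mol
n(L) = 2175 / 286.10 = 7.602 mol
n/ν → Q: 7.093, L: 7.602; Q is limiting.
n(A) = (2/4) × 28.37 = 14.19 mol

14.2 mol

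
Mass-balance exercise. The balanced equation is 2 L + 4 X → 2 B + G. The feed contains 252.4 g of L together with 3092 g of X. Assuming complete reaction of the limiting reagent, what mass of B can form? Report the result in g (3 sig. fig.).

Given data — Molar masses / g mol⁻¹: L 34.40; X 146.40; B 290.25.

n(L) = 252.4 / 34.40 = 7.337 mol
n(X) = 3092 / 146.40 = 21.12 mol
n/ν → L: 3.669, X: 5.280; L is limiting.
n(B) = (2/2) × 7.337 = 7.337 mol
mass = 7.337 × 290.25 = 2130 g

2130 g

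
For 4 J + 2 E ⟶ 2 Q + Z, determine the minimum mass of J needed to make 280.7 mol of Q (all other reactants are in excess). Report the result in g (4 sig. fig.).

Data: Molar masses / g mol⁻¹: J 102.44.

n(Q) = 280.7 mol
n(J) = (4/2) × 280.7 = 561.4 mol
mass = 561.4 × 102.44 = 57510 g

57510 g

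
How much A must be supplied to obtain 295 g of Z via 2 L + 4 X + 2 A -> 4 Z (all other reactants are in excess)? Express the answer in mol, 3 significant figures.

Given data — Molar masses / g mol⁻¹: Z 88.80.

n(Z) = 295 / 88.80 = 3.322 mol
n(A) = (2/4) × 3.322 = 1.661 mol

1.66 mol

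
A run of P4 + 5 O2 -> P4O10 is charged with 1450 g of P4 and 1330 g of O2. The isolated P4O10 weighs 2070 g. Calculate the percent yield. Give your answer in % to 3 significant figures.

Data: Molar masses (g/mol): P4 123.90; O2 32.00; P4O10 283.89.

n(P4) = 1450 / 123.90 = 11.70 mol
n(O2) = 1330 / 32.00 = 41.56 mol
n/ν → P4: 11.70, O2: 8.312; O2 is limiting.
theoretical n(P4O10) = (1/5) × 41.56 = 8.312 mol → 2360 g
% yield = 2070 / 2360 × 100 = 87.71 %

87.7 %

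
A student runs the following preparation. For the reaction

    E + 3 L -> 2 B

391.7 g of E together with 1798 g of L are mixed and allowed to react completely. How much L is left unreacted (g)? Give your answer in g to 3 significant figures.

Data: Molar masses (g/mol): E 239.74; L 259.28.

527 g

n(E) = 391.7 / 239.74 = 1.634 mol
n(L) = 1798 / 259.28 = 6.935 mol
n/ν → E: 1.634, L: 2.312; E is limiting.
L consumed = (3/1) × 1.634 = 4.902 mol
L remaining = 6.935 − 4.902 = 2.033 mol
mass = 2.033 × 259.28 = 527.1 g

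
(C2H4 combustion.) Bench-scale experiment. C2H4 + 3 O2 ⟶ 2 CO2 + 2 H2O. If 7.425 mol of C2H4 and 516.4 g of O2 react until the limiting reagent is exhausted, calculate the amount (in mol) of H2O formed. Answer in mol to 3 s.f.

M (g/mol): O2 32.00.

10.8 mol

n(C2H4) = 7.425 mol
n(O2) = 516.4 / 32.00 = 16.14 mol
n/ν for C2H4 = 7.425/1 = 7.425
n/ν for O2 = 16.14/3 = 5.380
Smallest n/ν is O2 → limiting reagent.
n(H2O) = (2/3) × 16.14 = 10.76 mol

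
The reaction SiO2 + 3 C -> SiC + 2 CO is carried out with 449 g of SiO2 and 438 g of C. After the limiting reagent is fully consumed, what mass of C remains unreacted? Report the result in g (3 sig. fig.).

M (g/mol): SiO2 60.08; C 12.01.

169 g

n(SiO2) = 449.0 / 60.08 = 7.473 mol
n(C) = 438.0 / 12.01 = 36.47 mol
n/ν for SiO2 = 7.473/1 = 7.473
n/ν for C = 36.47/3 = 12.16
Smallest n/ν is SiO2 → limiting reagent.
C consumed = (3/1) × 7.473 = 22.42 mol
C remaining = 36.47 − 22.42 = 14.05 mol
mass = 14.05 × 12.01 = 168.7 g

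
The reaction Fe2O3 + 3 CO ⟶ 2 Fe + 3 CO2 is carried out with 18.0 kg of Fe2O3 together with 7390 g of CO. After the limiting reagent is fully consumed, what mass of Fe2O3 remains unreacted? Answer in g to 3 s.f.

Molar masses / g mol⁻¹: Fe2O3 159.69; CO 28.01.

3960 g

n(Fe2O3) = 18.00×1000 / 159.69 = 112.7 mol
n(CO) = 7390 / 28.01 = 263.8 mol
n/ν for Fe2O3 = 112.7/1 = 112.7
n/ν for CO = 263.8/3 = 87.93
Smallest n/ν is CO → limiting reagent.
Fe2O3 consumed = (1/3) × 263.8 = 87.93 mol
Fe2O3 remaining = 112.7 − 87.93 = 24.77 mol
mass = 24.77 × 159.69 = 3956 g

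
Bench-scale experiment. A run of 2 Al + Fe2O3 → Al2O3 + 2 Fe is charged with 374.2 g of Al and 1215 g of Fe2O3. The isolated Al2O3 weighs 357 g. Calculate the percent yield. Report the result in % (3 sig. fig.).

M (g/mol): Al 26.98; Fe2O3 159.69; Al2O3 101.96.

n(Al) = 374.2 / 26.98 = 13.87 mol
n(Fe2O3) = 1215 / 159.69 = 7.608 mol
n/ν for Al = 13.87/2 = 6.935
n/ν for Fe2O3 = 7.608/1 = 7.608
Smallest n/ν is Al → limiting reagent.
theoretical n(Al2O3) = (1/2) × 13.87 = 6.935 mol → 707.1 g
% yield = 357 / 707.1 × 100 = 50.49 %

50.5 %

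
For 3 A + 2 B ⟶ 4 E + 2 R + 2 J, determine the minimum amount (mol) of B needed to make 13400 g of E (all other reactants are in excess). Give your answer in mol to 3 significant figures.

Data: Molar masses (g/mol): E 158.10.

n(E) = 13400 / 158.10 = 84.76 mol
n(B) = (2/4) × 84.76 = 42.38 mol

42.4 mol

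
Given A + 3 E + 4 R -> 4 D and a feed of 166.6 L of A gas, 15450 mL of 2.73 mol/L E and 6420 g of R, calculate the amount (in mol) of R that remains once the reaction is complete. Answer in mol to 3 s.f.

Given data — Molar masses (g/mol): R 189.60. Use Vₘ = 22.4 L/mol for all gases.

n(A) = 166.6 / 22.4 = 7.438 mol
n(E) = 2.73 × 15450/1000 = 42.18 mol
n(R) = 6420 / 189.60 = 33.86 mol
n/ν for A = 7.438/1 = 7.438
n/ν for E = 42.18/3 = 14.06
n/ν for R = 33.86/4 = 8.465
Smallest n/ν is A → limiting reagent.
R consumed = (4/1) × 7.438 = 29.75 mol
R remaining = 33.86 − 29.75 = 4.110 mol

4.11 mol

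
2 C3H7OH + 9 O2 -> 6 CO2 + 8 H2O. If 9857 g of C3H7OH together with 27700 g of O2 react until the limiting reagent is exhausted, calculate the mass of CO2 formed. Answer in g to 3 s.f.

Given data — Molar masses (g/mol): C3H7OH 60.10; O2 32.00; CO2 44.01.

n(C3H7OH) = 9857 / 60.10 = 164.0 mol
n(O2) = 27700 / 32.00 = 865.6 mol
n/ν → C3H7OH: 82.00, O2: 96.18; C3H7OH is limiting.
n(CO2) = (6/2) × 164.0 = 492.0 mol
mass = 492.0 × 44.01 = 21650 g

21700 g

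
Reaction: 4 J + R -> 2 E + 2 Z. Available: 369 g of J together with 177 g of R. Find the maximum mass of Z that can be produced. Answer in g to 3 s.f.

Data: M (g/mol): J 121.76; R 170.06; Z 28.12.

n(J) = 369.0 / 121.76 = 3.031 mol
n(R) = 177.0 / 170.06 = 1.041 mol
n/ν → J: 0.7578, R: 1.041; J is limiting.
n(Z) = (2/4) × 3.031 = 1.516 mol
mass = 1.516 × 28.12 = 42.63 g

42.6 g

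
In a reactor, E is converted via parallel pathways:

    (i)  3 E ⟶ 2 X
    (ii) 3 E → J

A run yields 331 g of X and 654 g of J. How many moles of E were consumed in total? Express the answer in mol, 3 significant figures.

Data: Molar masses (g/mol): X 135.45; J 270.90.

n(X) = 331 / 135.45 = 2.444 mol
n(J) = 654 / 270.90 = 2.414 mol
n(E) via (i) = (3/2)×2.444 = 3.666 mol
n(E) via (ii) = (3/1)×2.414 = 7.242 mol
total n(E) = 3.666 + 7.242 = 10.91 mol

10.9 mol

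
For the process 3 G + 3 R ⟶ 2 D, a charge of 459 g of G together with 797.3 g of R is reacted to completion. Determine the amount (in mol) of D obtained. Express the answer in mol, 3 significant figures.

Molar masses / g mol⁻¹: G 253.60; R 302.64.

n(G) = 459.0 / 253.60 = 1.810 mol
n(R) = 797.3 / 302.64 = 2.634 mol
n/ν for G = 1.810/3 = 0.6033
n/ν for R = 2.634/3 = 0.8780
Smallest n/ν is G → limiting reagent.
n(D) = (2/3) × 1.810 = 1.207 mol

1.21 mol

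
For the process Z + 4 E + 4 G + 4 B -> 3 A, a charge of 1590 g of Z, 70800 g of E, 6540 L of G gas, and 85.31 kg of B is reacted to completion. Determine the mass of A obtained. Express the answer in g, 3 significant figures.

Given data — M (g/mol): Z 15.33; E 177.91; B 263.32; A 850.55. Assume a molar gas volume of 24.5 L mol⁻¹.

170000 g

n(Z) = 1590 / 15.33 = 103.7 mol
n(E) = 70800 / 177.91 = 398.0 mol
n(G) = 6540 / 24.5 = 266.9 mol
n(B) = 85.31×1000 / 263.32 = 324.0 mol
n/ν for Z = 103.7/1 = 103.7
n/ν for E = 398.0/4 = 99.50
n/ν for G = 266.9/4 = 66.73
n/ν for B = 324.0/4 = 81.00
Smallest n/ν is G → limiting reagent.
n(A) = (3/4) × 266.9 = 200.2 mol
mass = 200.2 × 850.55 = 170300 g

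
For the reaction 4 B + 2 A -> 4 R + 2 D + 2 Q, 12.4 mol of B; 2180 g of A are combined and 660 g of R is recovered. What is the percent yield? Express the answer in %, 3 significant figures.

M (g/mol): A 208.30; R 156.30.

n(B) = 12.40 mol
n(A) = 2180 / 208.30 = 10.47 mol
n/ν for B = 12.40/4 = 3.100
n/ν for A = 10.47/2 = 5.235
Smallest n/ν is B → limiting reagent.
theoretical n(R) = (4/4) × 12.40 = 12.40 mol → 1938 g
% yield = 660 / 1938 × 100 = 34.06 %

34.1 %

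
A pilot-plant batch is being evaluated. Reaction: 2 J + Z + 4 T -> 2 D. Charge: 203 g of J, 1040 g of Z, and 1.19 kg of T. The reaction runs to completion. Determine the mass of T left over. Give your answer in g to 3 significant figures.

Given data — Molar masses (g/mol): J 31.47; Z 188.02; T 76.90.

198 g

n(J) = 203.0 / 31.47 = 6.451 mol
n(Z) = 1040 / 188.02 = 5.531 mol
n(T) = 1.190×1000 / 76.90 = 15.47 mol
n/ν → J: 3.226, Z: 5.531, T: 3.868; J is limiting.
T consumed = (4/2) × 6.451 = 12.90 mol
T remaining = 15.47 − 12.90 = 2.570 mol
mass = 2.570 × 76.90 = 197.6 g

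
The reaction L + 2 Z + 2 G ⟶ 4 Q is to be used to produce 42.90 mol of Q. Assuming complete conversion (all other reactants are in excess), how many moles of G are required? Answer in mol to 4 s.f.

n(Q) = 42.90 mol
n(G) = (2/4) × 42.90 = 21.45 mol

21.45 mol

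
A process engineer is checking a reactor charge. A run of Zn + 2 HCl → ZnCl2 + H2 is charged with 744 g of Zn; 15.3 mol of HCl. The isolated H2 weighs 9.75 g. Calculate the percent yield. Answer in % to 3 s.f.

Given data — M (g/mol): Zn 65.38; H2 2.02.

63.1 %

n(Zn) = 744.0 / 65.38 = 11.38 mol
n(HCl) = 15.30 mol
n/ν for Zn = 11.38/1 = 11.38
n/ν for HCl = 15.30/2 = 7.650
Smallest n/ν is HCl → limiting reagent.
theoretical n(H2) = (1/2) × 15.30 = 7.650 mol → 15.45 g
% yield = 9.75 / 15.45 × 100 = 63.11 %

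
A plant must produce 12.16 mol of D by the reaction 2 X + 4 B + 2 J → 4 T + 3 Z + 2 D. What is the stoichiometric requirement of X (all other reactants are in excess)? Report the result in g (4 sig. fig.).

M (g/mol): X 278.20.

n(D) = 12.16 mol
n(X) = (2/2) × 12.16 = 12.16 mol
mass = 12.16 × 278.20 = 3383 g

3383 g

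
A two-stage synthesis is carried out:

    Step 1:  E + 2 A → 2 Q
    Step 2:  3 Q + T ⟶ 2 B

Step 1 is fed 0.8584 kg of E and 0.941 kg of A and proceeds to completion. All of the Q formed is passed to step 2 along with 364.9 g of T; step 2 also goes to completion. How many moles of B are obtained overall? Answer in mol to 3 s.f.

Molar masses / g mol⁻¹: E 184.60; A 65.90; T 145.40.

5.02 mol

Step 1:
n(E) = 0.8584×1000 / 184.60 = 4.650 mol
n(A) = 0.9410×1000 / 65.90 = 14.28 mol
n/ν → E: 4.650, A: 7.140; E is limiting.
n(Q) produced = (2/1) × 4.650 = 9.300 mol
Step 2:
n(Q) available = 9.300 mol
n(T) = 364.9 / 145.40 = 2.510 mol
n/ν → Q: 3.100, T: 2.510; T is limiting.
n(B) = (2/1) × 2.510 = 5.020 mol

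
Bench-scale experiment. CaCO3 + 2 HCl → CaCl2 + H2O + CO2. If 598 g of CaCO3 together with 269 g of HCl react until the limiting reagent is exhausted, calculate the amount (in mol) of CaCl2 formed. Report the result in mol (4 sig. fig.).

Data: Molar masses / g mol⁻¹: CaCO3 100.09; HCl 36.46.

3.689 mol

n(CaCO3) = 598.0 / 100.09 = 5.975 mol
n(HCl) = 269.0 / 36.46 = 7.378 mol
n/ν for CaCO3 = 5.975/1 = 5.975
n/ν for HCl = 7.378/2 = 3.689
Smallest n/ν is HCl → limiting reagent.
n(CaCl2) = (1/2) × 7.378 = 3.689 mol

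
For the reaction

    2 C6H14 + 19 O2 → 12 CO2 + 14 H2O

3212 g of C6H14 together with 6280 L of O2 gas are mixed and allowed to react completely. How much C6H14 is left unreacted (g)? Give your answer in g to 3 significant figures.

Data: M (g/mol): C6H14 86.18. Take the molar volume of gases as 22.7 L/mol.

702 g

n(C6H14) = 3212 / 86.18 = 37.27 mol
n(O2) = 6280 / 22.7 = 276.7 mol
n/ν for C6H14 = 37.27/2 = 18.64
n/ν for O2 = 276.7/19 = 14.56
Smallest n/ν is O2 → limiting reagent.
C6H14 consumed = (2/19) × 276.7 = 29.13 mol
C6H14 remaining = 37.27 − 29.13 = 8.140 mol
mass = 8.140 × 86.18 = 701.5 g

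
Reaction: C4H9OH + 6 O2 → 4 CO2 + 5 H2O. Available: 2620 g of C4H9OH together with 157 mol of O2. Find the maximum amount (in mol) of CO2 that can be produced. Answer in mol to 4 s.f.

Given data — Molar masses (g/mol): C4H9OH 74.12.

104.7 mol

n(C4H9OH) = 2620 / 74.12 = 35.35 mol
n(O2) = 157.0 mol
n/ν → C4H9OH: 35.35, O2: 26.17; O2 is limiting.
n(CO2) = (4/6) × 157.0 = 104.7 mol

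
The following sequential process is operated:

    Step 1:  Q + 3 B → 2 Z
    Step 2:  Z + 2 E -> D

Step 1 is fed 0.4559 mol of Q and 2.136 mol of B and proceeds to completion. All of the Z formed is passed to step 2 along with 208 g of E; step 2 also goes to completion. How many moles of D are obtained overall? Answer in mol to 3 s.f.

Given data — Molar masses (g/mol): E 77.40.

Step 1:
n(Q) = 0.4559 mol
n(B) = 2.136 mol
n/ν for Q = 0.4559/1 = 0.4559
n/ν for B = 2.136/3 = 0.7120
Smallest n/ν is Q → limiting reagent.
n(Z) produced = (2/1) × 0.4559 = 0.9118 mol
Step 2:
n(Z) available = 0.9118 mol
n(E) = 208.0 / 77.40 = 2.687 mol
n/ν for Z = 0.9118/1 = 0.9118
n/ν for E = 2.687/2 = 1.344
Smallest n/ν is Z → limiting reagent.
n(D) = (1/1) × 0.9118 = 0.9118 mol

0.912 mol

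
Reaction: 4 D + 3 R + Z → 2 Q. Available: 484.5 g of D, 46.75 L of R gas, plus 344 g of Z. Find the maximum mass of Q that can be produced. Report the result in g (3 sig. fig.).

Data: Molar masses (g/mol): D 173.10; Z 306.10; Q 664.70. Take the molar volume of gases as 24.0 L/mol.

863 g

n(D) = 484.5 / 173.10 = 2.799 mol
n(R) = 46.75 / 24.0 = 1.948 mol
n(Z) = 344.0 / 306.10 = 1.124 mol
n/ν → D: 0.6998, R: 0.6493, Z: 1.124; R is limiting.
n(Q) = (2/3) × 1.948 = 1.299 mol
mass = 1.299 × 664.70 = 863.4 g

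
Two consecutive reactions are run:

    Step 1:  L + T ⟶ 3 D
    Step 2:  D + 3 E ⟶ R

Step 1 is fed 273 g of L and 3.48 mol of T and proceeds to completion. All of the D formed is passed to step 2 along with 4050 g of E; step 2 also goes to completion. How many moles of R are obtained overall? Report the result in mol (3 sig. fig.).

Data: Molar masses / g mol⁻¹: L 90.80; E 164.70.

8.20 mol

Step 1:
n(L) = 273.0 / 90.80 = 3.007 mol
n(T) = 3.480 mol
n/ν for L = 3.007/1 = 3.007
n/ν for T = 3.480/1 = 3.480
Smallest n/ν is L → limiting reagent.
n(D) produced = (3/1) × 3.007 = 9.021 mol
Step 2:
n(D) available = 9.021 mol
n(E) = 4050 / 164.70 = 24.59 mol
n/ν for D = 9.021/1 = 9.021
n/ν for E = 24.59/3 = 8.197
Smallest n/ν is E → limiting reagent.
n(R) = (1/3) × 24.59 = 8.197 mol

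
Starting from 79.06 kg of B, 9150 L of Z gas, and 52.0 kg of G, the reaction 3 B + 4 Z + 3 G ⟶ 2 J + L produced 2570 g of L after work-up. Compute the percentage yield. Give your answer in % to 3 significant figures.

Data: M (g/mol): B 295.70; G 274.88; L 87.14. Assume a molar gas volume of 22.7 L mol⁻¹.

46.8 %

n(B) = 79.06×1000 / 295.70 = 267.4 mol
n(Z) = 9150 / 22.7 = 403.1 mol
n(G) = 52.00×1000 / 274.88 = 189.2 mol
n/ν for B = 267.4/3 = 89.13
n/ν for Z = 403.1/4 = 100.8
n/ν for G = 189.2/3 = 63.07
Smallest n/ν is G → limiting reagent.
theoretical n(L) = (1/3) × 189.2 = 63.07 mol → 5496 g
% yield = 2570 / 5496 × 100 = 46.76 %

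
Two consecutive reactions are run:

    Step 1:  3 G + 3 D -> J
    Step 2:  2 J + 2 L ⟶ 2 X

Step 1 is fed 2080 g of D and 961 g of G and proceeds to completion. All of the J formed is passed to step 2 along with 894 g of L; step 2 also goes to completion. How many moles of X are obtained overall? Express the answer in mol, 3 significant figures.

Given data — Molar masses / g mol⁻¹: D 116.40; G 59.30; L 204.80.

Step 1:
n(D) = 2080 / 116.40 = 17.87 mol
n(G) = 961.0 / 59.30 = 16.21 mol
n/ν for D = 17.87/3 = 5.957
n/ν for G = 16.21/3 = 5.403
Smallest n/ν is G → limiting reagent.
n(J) produced = (1/3) × 16.21 = 5.403 mol
Step 2:
n(J) available = 5.403 mol
n(L) = 894.0 / 204.80 = 4.365 mol
n/ν for J = 5.403/2 = 2.702
n/ν for L = 4.365/2 = 2.183
Smallest n/ν is L → limiting reagent.
n(X) = (2/2) × 4.365 = 4.365 mol

4.37 mol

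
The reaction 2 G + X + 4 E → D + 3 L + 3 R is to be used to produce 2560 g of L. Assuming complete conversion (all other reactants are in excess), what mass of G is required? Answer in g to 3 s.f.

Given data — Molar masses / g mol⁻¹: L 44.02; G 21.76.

n(L) = 2560 / 44.02 = 58.16 mol
n(G) = (2/3) × 58.16 = 38.77 mol
mass = 38.77 × 21.76 = 843.6 g

844 g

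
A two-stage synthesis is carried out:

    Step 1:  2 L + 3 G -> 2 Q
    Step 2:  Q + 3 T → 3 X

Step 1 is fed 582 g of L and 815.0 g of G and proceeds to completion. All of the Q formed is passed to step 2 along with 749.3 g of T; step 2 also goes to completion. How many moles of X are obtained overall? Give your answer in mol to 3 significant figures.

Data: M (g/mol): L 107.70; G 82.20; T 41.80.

16.2 mol

Step 1:
n(L) = 582.0 / 107.70 = 5.404 mol
n(G) = 815.0 / 82.20 = 9.915 mol
n/ν for L = 5.404/2 = 2.702
n/ν for G = 9.915/3 = 3.305
Smallest n/ν is L → limiting reagent.
n(Q) produced = (2/2) × 5.404 = 5.404 mol
Step 2:
n(Q) available = 5.404 mol
n(T) = 749.3 / 41.80 = 17.93 mol
n/ν for Q = 5.404/1 = 5.404
n/ν for T = 17.93/3 = 5.977
Smallest n/ν is Q → limiting reagent.
n(X) = (3/1) × 5.404 = 16.21 mol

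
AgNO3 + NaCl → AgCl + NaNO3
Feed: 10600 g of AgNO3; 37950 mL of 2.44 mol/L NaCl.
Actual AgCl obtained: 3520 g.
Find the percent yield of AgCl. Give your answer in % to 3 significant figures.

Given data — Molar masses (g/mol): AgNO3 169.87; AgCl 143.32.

39.4 %

n(AgNO3) = 10600 / 169.87 = 62.40 mol
n(NaCl) = 2.44 × 37950/1000 = 92.60 mol
n/ν for AgNO3 = 62.40/1 = 62.40
n/ν for NaCl = 92.60/1 = 92.60
Smallest n/ν is AgNO3 → limiting reagent.
theoretical n(AgCl) = (1/1) × 62.40 = 62.40 mol → 8943 g
% yield = 3520 / 8943 × 100 = 39.36 %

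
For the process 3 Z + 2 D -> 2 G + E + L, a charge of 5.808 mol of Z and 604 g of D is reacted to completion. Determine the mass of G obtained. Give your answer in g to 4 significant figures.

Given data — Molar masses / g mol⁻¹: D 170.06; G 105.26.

n(Z) = 5.808 mol
n(D) = 604.0 / 170.06 = 3.552 mol
n/ν for Z = 5.808/3 = 1.936
n/ν for D = 3.552/2 = 1.776
Smallest n/ν is D → limiting reagent.
n(G) = (2/2) × 3.552 = 3.552 mol
mass = 3.552 × 105.26 = 373.9 g

373.9 g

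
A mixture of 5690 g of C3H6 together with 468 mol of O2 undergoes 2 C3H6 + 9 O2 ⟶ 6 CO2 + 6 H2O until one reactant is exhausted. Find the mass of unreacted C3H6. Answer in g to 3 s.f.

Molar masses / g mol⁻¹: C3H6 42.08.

1310 g

n(C3H6) = 5690 / 42.08 = 135.2 mol
n(O2) = 468.0 mol
n/ν for C3H6 = 135.2/2 = 67.60
n/ν for O2 = 468.0/9 = 52.00
Smallest n/ν is O2 → limiting reagent.
C3H6 consumed = (2/9) × 468.0 = 104.0 mol
C3H6 remaining = 135.2 − 104.0 = 31.20 mol
mass = 31.20 × 42.08 = 1313 g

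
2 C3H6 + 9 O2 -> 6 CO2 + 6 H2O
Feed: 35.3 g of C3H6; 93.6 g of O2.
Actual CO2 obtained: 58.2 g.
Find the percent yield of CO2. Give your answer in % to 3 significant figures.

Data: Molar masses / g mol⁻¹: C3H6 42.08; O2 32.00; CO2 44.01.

67.8 %

n(C3H6) = 35.30 / 42.08 = 0.8389 mol
n(O2) = 93.60 / 32.00 = 2.925 mol
n/ν for C3H6 = 0.8389/2 = 0.4195
n/ν for O2 = 2.925/9 = 0.3250
Smallest n/ν is O2 → limiting reagent.
theoretical n(CO2) = (6/9) × 2.925 = 1.950 mol → 85.82 g
% yield = 58.2 / 85.82 × 100 = 67.82 %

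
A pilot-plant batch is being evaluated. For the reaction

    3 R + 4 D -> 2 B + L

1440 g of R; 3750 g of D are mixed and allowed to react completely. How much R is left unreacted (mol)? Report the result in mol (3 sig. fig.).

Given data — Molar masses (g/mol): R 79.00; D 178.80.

n(R) = 1440 / 79.00 = 18.23 mol
n(D) = 3750 / 178.80 = 20.97 mol
n/ν for R = 18.23/3 = 6.077
n/ν for D = 20.97/4 = 5.243
Smallest n/ν is D → limiting reagent.
R consumed = (3/4) × 20.97 = 15.73 mol
R remaining = 18.23 − 15.73 = 2.500 mol

2.50 mol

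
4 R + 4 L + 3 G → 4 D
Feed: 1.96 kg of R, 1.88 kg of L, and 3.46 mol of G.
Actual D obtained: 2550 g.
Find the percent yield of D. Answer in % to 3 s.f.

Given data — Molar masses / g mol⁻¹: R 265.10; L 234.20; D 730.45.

n(R) = 1.960×1000 / 265.10 = 7.393 mol
n(L) = 1.880×1000 / 234.20 = 8.027 mol
n(G) = 3.460 mol
n/ν → R: 1.848, L: 2.007, G: 1.153; G is limiting.
theoretical n(D) = (4/3) × 3.460 = 4.613 mol → 3370 g
% yield = 2550 / 3370 × 100 = 75.67 %

75.7 %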